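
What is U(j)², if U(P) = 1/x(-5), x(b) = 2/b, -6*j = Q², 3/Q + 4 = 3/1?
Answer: 25/4 ≈ 6.2500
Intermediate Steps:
Q = -3 (Q = 3/(-4 + 3/1) = 3/(-4 + 3*1) = 3/(-4 + 3) = 3/(-1) = 3*(-1) = -3)
j = -3/2 (j = -⅙*(-3)² = -⅙*9 = -3/2 ≈ -1.5000)
U(P) = -5/2 (U(P) = 1/(2/(-5)) = 1/(2*(-⅕)) = 1/(-⅖) = 1*(-5/2) = -5/2)
U(j)² = (-5/2)² = 25/4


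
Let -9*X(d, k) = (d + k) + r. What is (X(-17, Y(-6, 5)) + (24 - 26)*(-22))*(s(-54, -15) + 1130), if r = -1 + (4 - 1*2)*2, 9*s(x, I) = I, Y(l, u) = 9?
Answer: 1357385/27 ≈ 50274.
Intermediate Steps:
s(x, I) = I/9
r = 3 (r = -1 + (4 - 2)*2 = -1 + 2*2 = -1 + 4 = 3)
X(d, k) = -1/3 - d/9 - k/9 (X(d, k) = -((d + k) + 3)/9 = -(3 + d + k)/9 = -1/3 - d/9 - k/9)
(X(-17, Y(-6, 5)) + (24 - 26)*(-22))*(s(-54, -15) + 1130) = ((-1/3 - 1/9*(-17) - 1/9*9) + (24 - 26)*(-22))*((1/9)*(-15) + 1130) = ((-1/3 + 17/9 - 1) - 2*(-22))*(-5/3 + 1130) = (5/9 + 44)*(3385/3) = (401/9)*(3385/3) = 1357385/27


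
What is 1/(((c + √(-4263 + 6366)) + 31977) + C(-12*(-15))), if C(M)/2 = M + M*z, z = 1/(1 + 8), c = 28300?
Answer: 60677/3681696226 - √2103/3681696226 ≈ 1.6468e-5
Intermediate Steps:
z = ⅑ (z = 1/9 = ⅑ ≈ 0.11111)
C(M) = 20*M/9 (C(M) = 2*(M + M*(⅑)) = 2*(M + M/9) = 2*(10*M/9) = 20*M/9)
1/(((c + √(-4263 + 6366)) + 31977) + C(-12*(-15))) = 1/(((28300 + √(-4263 + 6366)) + 31977) + 20*(-12*(-15))/9) = 1/(((28300 + √2103) + 31977) + (20/9)*180) = 1/((60277 + √2103) + 400) = 1/(60677 + √2103)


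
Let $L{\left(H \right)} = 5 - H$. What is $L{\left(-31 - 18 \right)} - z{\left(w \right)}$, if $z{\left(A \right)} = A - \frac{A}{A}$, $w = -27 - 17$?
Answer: $99$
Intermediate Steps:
$w = -44$ ($w = -27 - 17 = -44$)
$z{\left(A \right)} = -1 + A$ ($z{\left(A \right)} = A - 1 = -1 + A$)
$L{\left(-31 - 18 \right)} - z{\left(w \right)} = \left(5 - \left(-31 - 18\right)\right) - \left(-1 - 44\right) = \left(5 - \left(-31 - 18\right)\right) - -45 = \left(5 - -49\right) + 45 = \left(5 + 49\right) + 45 = 54 + 45 = 99$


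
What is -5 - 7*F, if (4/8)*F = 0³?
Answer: -5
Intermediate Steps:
F = 0 (F = 2*0³ = 2*0 = 0)
-5 - 7*F = -5 - 7*0 = -5 + 0 = -5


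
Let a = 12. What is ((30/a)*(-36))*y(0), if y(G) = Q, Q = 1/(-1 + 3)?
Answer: -45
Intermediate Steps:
Q = ½ (Q = 1/2 = ½ ≈ 0.50000)
y(G) = ½
((30/a)*(-36))*y(0) = ((30/12)*(-36))*(½) = ((30*(1/12))*(-36))*(½) = ((5/2)*(-36))*(½) = -90*½ = -45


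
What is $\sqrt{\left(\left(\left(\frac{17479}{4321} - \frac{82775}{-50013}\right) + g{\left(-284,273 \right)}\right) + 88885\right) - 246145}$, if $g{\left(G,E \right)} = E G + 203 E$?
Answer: $\frac{i \sqrt{930754417122019854019}}{72035391} \approx 423.52 i$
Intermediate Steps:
$g{\left(G,E \right)} = 203 E + E G$
$\sqrt{\left(\left(\left(\frac{17479}{4321} - \frac{82775}{-50013}\right) + g{\left(-284,273 \right)}\right) + 88885\right) - 246145} = \sqrt{\left(\left(\left(\frac{17479}{4321} - \frac{82775}{-50013}\right) + 273 \left(203 - 284\right)\right) + 88885\right) - 246145} = \sqrt{\left(\left(\left(17479 \cdot \frac{1}{4321} - - \frac{82775}{50013}\right) + 273 \left(-81\right)\right) + 88885\right) - 246145} = \sqrt{\left(\left(\left(\frac{17479}{4321} + \frac{82775}{50013}\right) - 22113\right) + 88885\right) - 246145} = \sqrt{\left(\left(\frac{1231848002}{216106173} - 22113\right) + 88885\right) - 246145} = \sqrt{\left(- \frac{4777523955547}{216106173} + 88885\right) - 246145} = \sqrt{\frac{14431073231558}{216106173} - 246145} = \sqrt{- \frac{38762380721527}{216106173}} = \frac{i \sqrt{930754417122019854019}}{72035391}$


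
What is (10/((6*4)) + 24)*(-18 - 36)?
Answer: -2637/2 ≈ -1318.5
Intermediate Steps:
(10/((6*4)) + 24)*(-18 - 36) = (10/24 + 24)*(-54) = (10*(1/24) + 24)*(-54) = (5/12 + 24)*(-54) = (293/12)*(-54) = -2637/2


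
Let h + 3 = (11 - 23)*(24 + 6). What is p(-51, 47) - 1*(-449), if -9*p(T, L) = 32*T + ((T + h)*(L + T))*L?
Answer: -24053/3 ≈ -8017.7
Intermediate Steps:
h = -363 (h = -3 + (11 - 23)*(24 + 6) = -3 - 12*30 = -3 - 360 = -363)
p(T, L) = -32*T/9 - L*(-363 + T)*(L + T)/9 (p(T, L) = -(32*T + ((T - 363)*(L + T))*L)/9 = -(32*T + ((-363 + T)*(L + T))*L)/9 = -(32*T + L*(-363 + T)*(L + T))/9 = -32*T/9 - L*(-363 + T)*(L + T)/9)
p(-51, 47) - 1*(-449) = (-32/9*(-51) + (121/3)*47² - ⅑*47*(-51)² - ⅑*(-51)*47² + (121/3)*47*(-51)) - 1*(-449) = (544/3 + (121/3)*2209 - ⅑*47*2601 - ⅑*(-51)*2209 - 96679) + 449 = (544/3 + 267289/3 - 13583 + 37553/3 - 96679) + 449 = -25400/3 + 449 = -24053/3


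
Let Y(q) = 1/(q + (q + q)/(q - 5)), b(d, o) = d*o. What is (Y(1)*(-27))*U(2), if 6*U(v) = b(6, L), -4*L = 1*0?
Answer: 0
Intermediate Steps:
L = 0 (L = -0/4 = -1/4*0 = 0)
U(v) = 0 (U(v) = (6*0)/6 = (1/6)*0 = 0)
Y(q) = 1/(q + 2*q/(-5 + q)) (Y(q) = 1/(q + (2*q)/(-5 + q)) = 1/(q + 2*q/(-5 + q)))
(Y(1)*(-27))*U(2) = (((-5 + 1)/(1*(-3 + 1)))*(-27))*0 = ((1*(-4)/(-2))*(-27))*0 = ((1*(-1/2)*(-4))*(-27))*0 = (2*(-27))*0 = -54*0 = 0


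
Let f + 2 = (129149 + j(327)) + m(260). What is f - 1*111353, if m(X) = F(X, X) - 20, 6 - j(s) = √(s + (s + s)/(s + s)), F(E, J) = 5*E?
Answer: 19080 - 2*√82 ≈ 19062.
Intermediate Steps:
j(s) = 6 - √(1 + s) (j(s) = 6 - √(s + (s + s)/(s + s)) = 6 - √(s + (2*s)/((2*s))) = 6 - √(s + (2*s)*(1/(2*s))) = 6 - √(s + 1) = 6 - √(1 + s))
m(X) = -20 + 5*X (m(X) = 5*X - 20 = -20 + 5*X)
f = 130433 - 2*√82 (f = -2 + ((129149 + (6 - √(1 + 327))) + (-20 + 5*260)) = -2 + ((129149 + (6 - √328)) + (-20 + 1300)) = -2 + ((129149 + (6 - 2*√82)) + 1280) = -2 + ((129155 - 2*√82) + 1280) = -2 + (130435 - 2*√82) = 130433 - 2*√82 ≈ 1.3041e+5)
f - 1*111353 = (130433 - 2*√82) - 1*111353 = (130433 - 2*√82) - 111353 = 19080 - 2*√82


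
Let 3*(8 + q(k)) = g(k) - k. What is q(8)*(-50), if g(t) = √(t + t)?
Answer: 1400/3 ≈ 466.67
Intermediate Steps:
g(t) = √2*√t (g(t) = √(2*t) = √2*√t)
q(k) = -8 - k/3 + √2*√k/3 (q(k) = -8 + (√2*√k - k)/3 = -8 + (-k + √2*√k)/3 = -8 + (-k/3 + √2*√k/3) = -8 - k/3 + √2*√k/3)
q(8)*(-50) = (-8 - ⅓*8 + √2*√8/3)*(-50) = (-8 - 8/3 + √2*(2*√2)/3)*(-50) = (-8 - 8/3 + 4/3)*(-50) = -28/3*(-50) = 1400/3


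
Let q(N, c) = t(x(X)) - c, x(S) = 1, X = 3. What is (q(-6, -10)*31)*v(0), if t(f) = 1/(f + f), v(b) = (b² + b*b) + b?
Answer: 0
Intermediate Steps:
v(b) = b + 2*b² (v(b) = (b² + b²) + b = 2*b² + b = b + 2*b²)
t(f) = 1/(2*f)
q(N, c) = ½ - c (q(N, c) = (½)/1 - c = (½)*1 - c = ½ - c)
(q(-6, -10)*31)*v(0) = ((½ - 1*(-10))*31)*(0*(1 + 2*0)) = ((½ + 10)*31)*(0*(1 + 0)) = ((21/2)*31)*(0*1) = (651/2)*0 = 0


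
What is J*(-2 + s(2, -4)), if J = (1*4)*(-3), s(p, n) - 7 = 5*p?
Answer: -180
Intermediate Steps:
s(p, n) = 7 + 5*p
J = -12 (J = 4*(-3) = -12)
J*(-2 + s(2, -4)) = -12*(-2 + (7 + 5*2)) = -12*(-2 + (7 + 10)) = -12*(-2 + 17) = -12*15 = -180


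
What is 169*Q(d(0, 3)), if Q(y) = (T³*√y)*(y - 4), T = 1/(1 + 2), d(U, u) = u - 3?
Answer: 0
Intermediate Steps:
d(U, u) = -3 + u
T = ⅓ (T = 1/3 = ⅓ ≈ 0.33333)
Q(y) = √y*(-4 + y)/27 (Q(y) = ((⅓)³*√y)*(y - 4) = (√y/27)*(-4 + y) = √y*(-4 + y)/27)
169*Q(d(0, 3)) = 169*(√(-3 + 3)*(-4 + (-3 + 3))/27) = 169*(√0*(-4 + 0)/27) = 169*((1/27)*0*(-4)) = 169*0 = 0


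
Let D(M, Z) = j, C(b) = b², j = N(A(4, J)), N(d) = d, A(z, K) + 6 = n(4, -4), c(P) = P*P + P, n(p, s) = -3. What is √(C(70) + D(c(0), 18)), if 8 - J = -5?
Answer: √4891 ≈ 69.936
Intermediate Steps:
J = 13 (J = 8 - 1*(-5) = 8 + 5 = 13)
c(P) = P + P² (c(P) = P² + P = P + P²)
A(z, K) = -9 (A(z, K) = -6 - 3 = -9)
j = -9
D(M, Z) = -9
√(C(70) + D(c(0), 18)) = √(70² - 9) = √(4900 - 9) = √4891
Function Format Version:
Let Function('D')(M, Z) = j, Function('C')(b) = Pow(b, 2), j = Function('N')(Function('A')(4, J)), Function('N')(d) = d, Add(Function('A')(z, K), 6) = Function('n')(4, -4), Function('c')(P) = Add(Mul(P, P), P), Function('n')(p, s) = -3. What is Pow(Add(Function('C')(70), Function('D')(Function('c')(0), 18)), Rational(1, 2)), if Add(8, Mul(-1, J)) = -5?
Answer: Pow(4891, Rational(1, 2)) ≈ 69.936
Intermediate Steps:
J = 13 (J = Add(8, Mul(-1, -5)) = Add(8, 5) = 13)
Function('c')(P) = Add(P, Pow(P, 2)) (Function('c')(P) = Add(Pow(P, 2), P) = Add(P, Pow(P, 2)))
Function('A')(z, K) = -9 (Function('A')(z, K) = Add(-6, -3) = -9)
j = -9
Function('D')(M, Z) = -9
Pow(Add(Function('C')(70), Function('D')(Function('c')(0), 18)), Rational(1, 2)) = Pow(Add(Pow(70, 2), -9), Rational(1, 2)) = Pow(Add(4900, -9), Rational(1, 2)) = Pow(4891, Rational(1, 2))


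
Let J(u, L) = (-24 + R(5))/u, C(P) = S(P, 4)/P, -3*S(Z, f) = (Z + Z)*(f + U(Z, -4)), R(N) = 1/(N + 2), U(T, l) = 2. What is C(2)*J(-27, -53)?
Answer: -668/189 ≈ -3.5344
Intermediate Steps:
R(N) = 1/(2 + N)
S(Z, f) = -2*Z*(2 + f)/3 (S(Z, f) = -(Z + Z)*(f + 2)/3 = -2*Z*(2 + f)/3)
C(P) = -4 (C(P) = (-2*P*(2 + 4)/3)/P = (-2/3*P*6)/P = (-4*P)/P = -4)
J(u, L) = -167/(7*u) (J(u, L) = (-24 + 1/(2 + 5))/u = (-24 + 1/7)/u = -167/(7*u))
C(2)*J(-27, -53) = -(-668)/(7*(-27)) = -(-668)*(-1)/(7*27) = -4*167/189 = -668/189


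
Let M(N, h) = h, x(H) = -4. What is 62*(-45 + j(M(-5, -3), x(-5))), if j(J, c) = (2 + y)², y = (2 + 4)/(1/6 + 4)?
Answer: -1285198/625 ≈ -2056.3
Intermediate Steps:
y = 36/25 (y = 6/(⅙ + 4) = 6/(25/6) = 6*(6/25) = 36/25 ≈ 1.4400)
j(J, c) = 7396/625 (j(J, c) = (2 + 36/25)² = (86/25)² = 7396/625)
62*(-45 + j(M(-5, -3), x(-5))) = 62*(-45 + 7396/625) = 62*(-20729/625) = -1285198/625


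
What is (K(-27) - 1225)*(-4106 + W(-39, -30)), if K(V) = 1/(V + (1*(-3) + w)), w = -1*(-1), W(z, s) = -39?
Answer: 147255270/29 ≈ 5.0778e+6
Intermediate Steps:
w = 1
K(V) = 1/(-2 + V) (K(V) = 1/(V + (1*(-3) + 1)) = 1/(V + (-3 + 1)) = 1/(V - 2) = 1/(-2 + V))
(K(-27) - 1225)*(-4106 + W(-39, -30)) = (1/(-2 - 27) - 1225)*(-4106 - 39) = (1/(-29) - 1225)*(-4145) = (-1/29 - 1225)*(-4145) = -35526/29*(-4145) = 147255270/29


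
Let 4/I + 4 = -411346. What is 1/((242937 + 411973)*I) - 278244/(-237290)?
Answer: 31564493533/31080718780 ≈ 1.0156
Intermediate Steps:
I = -2/205675 (I = 4/(-4 - 411346) = 4/(-411350) = 4*(-1/411350) = -2/205675 ≈ -9.7241e-6)
1/((242937 + 411973)*I) - 278244/(-237290) = 1/((242937 + 411973)*(-2/205675)) - 278244/(-237290) = -205675/2/654910 - 278244*(-1/237290) = (1/654910)*(-205675/2) + 139122/118645 = -41135/261964 + 139122/118645 = 31564493533/31080718780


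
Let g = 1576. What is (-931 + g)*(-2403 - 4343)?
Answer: -4351170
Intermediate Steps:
(-931 + g)*(-2403 - 4343) = (-931 + 1576)*(-2403 - 4343) = 645*(-6746) = -4351170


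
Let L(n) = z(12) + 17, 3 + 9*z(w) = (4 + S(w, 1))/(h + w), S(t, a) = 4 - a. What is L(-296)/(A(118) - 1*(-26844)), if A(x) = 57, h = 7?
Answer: 2857/4600071 ≈ 0.00062108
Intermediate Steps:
z(w) = -1/3 + 7/(9*(7 + w)) (z(w) = -1/3 + ((4 + (4 - 1*1))/(7 + w))/9 = -1/3 + ((4 + (4 - 1))/(7 + w))/9 = -1/3 + ((4 + 3)/(7 + w))/9 = -1/3 + (7/(7 + w))/9 = -1/3 + 7/(9*(7 + w)))
L(n) = 2857/171 (L(n) = (-14 - 3*12)/(9*(7 + 12)) + 17 = (1/9)*(-14 - 36)/19 + 17 = (1/9)*(1/19)*(-50) + 17 = -50/171 + 17 = 2857/171)
L(-296)/(A(118) - 1*(-26844)) = 2857/(171*(57 - 1*(-26844))) = 2857/(171*(57 + 26844)) = (2857/171)/26901 = (2857/171)*(1/26901) = 2857/4600071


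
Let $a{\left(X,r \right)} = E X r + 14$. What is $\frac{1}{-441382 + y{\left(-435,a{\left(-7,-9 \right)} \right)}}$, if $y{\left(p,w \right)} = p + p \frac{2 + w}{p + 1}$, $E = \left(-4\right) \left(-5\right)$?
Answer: $- \frac{217}{95596759} \approx -2.2699 \cdot 10^{-6}$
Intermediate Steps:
$E = 20$
$a{\left(X,r \right)} = 14 + 20 X r$ ($a{\left(X,r \right)} = 20 X r + 14 = 14 + 20 X r$)
$y{\left(p,w \right)} = p + \frac{p \left(2 + w\right)}{1 + p}$ ($y{\left(p,w \right)} = p + p \frac{2 + w}{1 + p} = p + \frac{p \left(2 + w\right)}{1 + p}$)
$\frac{1}{-441382 + y{\left(-435,a{\left(-7,-9 \right)} \right)}} = \frac{1}{-441382 - \frac{435 \left(3 - 435 + \left(14 + 20 \left(-7\right) \left(-9\right)\right)\right)}{1 - 435}} = \frac{1}{-441382 - \frac{435 \left(3 - 435 + \left(14 + 1260\right)\right)}{-434}} = \frac{1}{-441382 - - \frac{435 \left(3 - 435 + 1274\right)}{434}} = \frac{1}{-441382 - \left(- \frac{435}{434}\right) 842} = \frac{1}{-441382 + \frac{183135}{217}} = \frac{1}{- \frac{95596759}{217}} = - \frac{217}{95596759}$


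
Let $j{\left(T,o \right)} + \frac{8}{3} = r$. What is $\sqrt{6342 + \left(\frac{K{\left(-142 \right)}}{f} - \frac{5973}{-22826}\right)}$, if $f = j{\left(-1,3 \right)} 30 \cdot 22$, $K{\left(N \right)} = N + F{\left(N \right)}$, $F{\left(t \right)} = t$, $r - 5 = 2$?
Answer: $\frac{\sqrt{1689308885070059110}}{16320590} \approx 79.638$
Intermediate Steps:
$r = 7$ ($r = 5 + 2 = 7$)
$j{\left(T,o \right)} = \frac{13}{3}$ ($j{\left(T,o \right)} = - \frac{8}{3} + 7 = \frac{13}{3}$)
$K{\left(N \right)} = 2 N$ ($K{\left(N \right)} = N + N = 2 N$)
$f = 2860$ ($f = \frac{13}{3} \cdot 30 \cdot 22 = 130 \cdot 22 = 2860$)
$\sqrt{6342 + \left(\frac{K{\left(-142 \right)}}{f} - \frac{5973}{-22826}\right)} = \sqrt{6342 + \left(\frac{2 \left(-142\right)}{2860} - \frac{5973}{-22826}\right)} = \sqrt{6342 - - \frac{2650049}{16320590}} = \sqrt{6342 + \left(- \frac{71}{715} + \frac{5973}{22826}\right)} = \sqrt{6342 + \frac{2650049}{16320590}} = \sqrt{\frac{103507831829}{16320590}} = \frac{\sqrt{1689308885070059110}}{16320590}$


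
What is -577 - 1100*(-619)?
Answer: 680323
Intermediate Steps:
-577 - 1100*(-619) = -577 + 680900 = 680323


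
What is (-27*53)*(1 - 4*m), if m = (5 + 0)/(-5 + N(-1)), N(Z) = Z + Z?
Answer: -38637/7 ≈ -5519.6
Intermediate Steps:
N(Z) = 2*Z
m = -5/7 (m = (5 + 0)/(-5 + 2*(-1)) = 5/(-5 - 2) = 5/(-7) = 5*(-⅐) = -5/7 ≈ -0.71429)
(-27*53)*(1 - 4*m) = (-27*53)*(1 - 4*(-5/7)) = -1431*(1 + 20/7) = -1431*27/7 = -38637/7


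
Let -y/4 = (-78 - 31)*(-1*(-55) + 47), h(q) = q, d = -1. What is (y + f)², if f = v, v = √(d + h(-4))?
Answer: (44472 + I*√5)² ≈ 1.9778e+9 + 2.0e+5*I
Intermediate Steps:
v = I*√5 (v = √(-1 - 4) = √(-5) = I*√5 ≈ 2.2361*I)
f = I*√5 ≈ 2.2361*I
y = 44472 (y = -4*(-78 - 31)*(-1*(-55) + 47) = -(-436)*(55 + 47) = -(-436)*102 = -4*(-11118) = 44472)
(y + f)² = (44472 + I*√5)²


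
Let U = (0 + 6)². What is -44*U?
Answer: -1584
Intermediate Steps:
U = 36 (U = 6² = 36)
-44*U = -44*36 = -1584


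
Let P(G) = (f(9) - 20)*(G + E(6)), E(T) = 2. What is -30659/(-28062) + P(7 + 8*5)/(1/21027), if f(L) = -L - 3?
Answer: -925213538173/28062 ≈ -3.2970e+7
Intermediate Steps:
f(L) = -3 - L
P(G) = -64 - 32*G (P(G) = ((-3 - 1*9) - 20)*(G + 2) = ((-3 - 9) - 20)*(2 + G) = (-12 - 20)*(2 + G) = -32*(2 + G) = -64 - 32*G)
-30659/(-28062) + P(7 + 8*5)/(1/21027) = -30659/(-28062) + (-64 - 32*(7 + 8*5))/(1/21027) = -30659*(-1/28062) + (-64 - 32*(7 + 40))/(1/21027) = 30659/28062 + (-64 - 32*47)*21027 = 30659/28062 + (-64 - 1504)*21027 = 30659/28062 - 1568*21027 = 30659/28062 - 32970336 = -925213538173/28062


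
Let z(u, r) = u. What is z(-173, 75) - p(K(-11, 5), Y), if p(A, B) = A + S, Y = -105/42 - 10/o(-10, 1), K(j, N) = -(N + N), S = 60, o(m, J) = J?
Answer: -223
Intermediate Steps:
K(j, N) = -2*N
Y = -25/2 (Y = -105/42 - 10/1 = -105*1/42 - 10*1 = -5/2 - 10 = -25/2 ≈ -12.500)
p(A, B) = 60 + A (p(A, B) = A + 60 = 60 + A)
z(-173, 75) - p(K(-11, 5), Y) = -173 - (60 - 2*5) = -173 - (60 - 10) = -173 - 1*50 = -173 - 50 = -223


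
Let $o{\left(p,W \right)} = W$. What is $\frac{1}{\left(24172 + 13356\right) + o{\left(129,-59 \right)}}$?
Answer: $\frac{1}{37469} \approx 2.6689 \cdot 10^{-5}$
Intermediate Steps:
$\frac{1}{\left(24172 + 13356\right) + o{\left(129,-59 \right)}} = \frac{1}{\left(24172 + 13356\right) - 59} = \frac{1}{37528 - 59} = \frac{1}{37469}$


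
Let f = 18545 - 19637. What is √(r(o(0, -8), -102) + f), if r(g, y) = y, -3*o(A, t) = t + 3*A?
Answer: I*√1194 ≈ 34.554*I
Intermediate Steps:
o(A, t) = -A - t/3 (o(A, t) = -(t + 3*A)/3 = -A - t/3)
f = -1092
√(r(o(0, -8), -102) + f) = √(-102 - 1092) = √(-1194) = I*√1194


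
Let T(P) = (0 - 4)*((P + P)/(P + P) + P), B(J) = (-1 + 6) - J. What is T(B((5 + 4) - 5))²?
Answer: 64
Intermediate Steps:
B(J) = 5 - J
T(P) = -4 - 4*P (T(P) = -4*((2*P)/((2*P)) + P) = -4*((2*P)*(1/(2*P)) + P) = -4*(1 + P) = -4 - 4*P)
T(B((5 + 4) - 5))² = (-4 - 4*(5 - ((5 + 4) - 5)))² = (-4 - 4*(5 - (9 - 5)))² = (-4 - 4*(5 - 1*4))² = (-4 - 4*(5 - 4))² = (-4 - 4*1)² = (-4 - 4)² = (-8)² = 64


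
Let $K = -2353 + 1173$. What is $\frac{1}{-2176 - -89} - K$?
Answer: $\frac{2462659}{2087} \approx 1180.0$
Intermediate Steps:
$K = -1180$
$\frac{1}{-2176 - -89} - K = \frac{1}{-2176 - -89} - -1180 = \frac{1}{-2176 + 89} + 1180 = \frac{1}{-2087} + 1180 = - \frac{1}{2087} + 1180 = \frac{2462659}{2087}$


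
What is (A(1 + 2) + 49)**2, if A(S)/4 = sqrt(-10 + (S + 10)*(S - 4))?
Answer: 2033 + 392*I*sqrt(23) ≈ 2033.0 + 1880.0*I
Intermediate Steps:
A(S) = 4*sqrt(-10 + (-4 + S)*(10 + S)) (A(S) = 4*sqrt(-10 + (S + 10)*(S - 4)) = 4*sqrt(-10 + (10 + S)*(-4 + S)) = 4*sqrt(-10 + (-4 + S)*(10 + S)))
(A(1 + 2) + 49)**2 = (4*sqrt(-50 + (1 + 2)**2 + 6*(1 + 2)) + 49)**2 = (4*sqrt(-50 + 3**2 + 6*3) + 49)**2 = (4*sqrt(-50 + 9 + 18) + 49)**2 = (4*sqrt(-23) + 49)**2 = (4*(I*sqrt(23)) + 49)**2 = (4*I*sqrt(23) + 49)**2 = (49 + 4*I*sqrt(23))**2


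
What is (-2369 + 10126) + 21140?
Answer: 28897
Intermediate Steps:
(-2369 + 10126) + 21140 = 7757 + 21140 = 28897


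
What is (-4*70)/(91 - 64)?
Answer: -280/27 ≈ -10.370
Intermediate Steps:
(-4*70)/(91 - 64) = -280/27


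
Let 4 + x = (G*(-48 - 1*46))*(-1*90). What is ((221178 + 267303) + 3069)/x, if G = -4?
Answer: -245775/16922 ≈ -14.524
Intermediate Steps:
x = -33844 (x = -4 + (-4*(-48 - 1*46))*(-1*90) = -4 - 4*(-48 - 46)*(-90) = -4 - 4*(-94)*(-90) = -4 + 376*(-90) = -4 - 33840 = -33844)
((221178 + 267303) + 3069)/x = ((221178 + 267303) + 3069)/(-33844) = (488481 + 3069)*(-1/33844) = 491550*(-1/33844) = -245775/16922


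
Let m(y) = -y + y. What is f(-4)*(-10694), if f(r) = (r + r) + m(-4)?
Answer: 85552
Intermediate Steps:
m(y) = 0
f(r) = 2*r (f(r) = (r + r) + 0 = 2*r + 0 = 2*r)
f(-4)*(-10694) = (2*(-4))*(-10694) = -8*(-10694) = 85552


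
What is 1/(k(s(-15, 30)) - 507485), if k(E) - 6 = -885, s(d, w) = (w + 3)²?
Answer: -1/508364 ≈ -1.9671e-6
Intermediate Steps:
s(d, w) = (3 + w)²
k(E) = -879 (k(E) = 6 - 885 = -879)
1/(k(s(-15, 30)) - 507485) = 1/(-879 - 507485) = 1/(-508364) = -1/508364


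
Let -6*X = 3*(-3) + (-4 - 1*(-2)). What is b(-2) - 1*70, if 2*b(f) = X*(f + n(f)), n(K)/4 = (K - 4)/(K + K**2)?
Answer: -497/6 ≈ -82.833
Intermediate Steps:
n(K) = 4*(-4 + K)/(K + K**2) (n(K) = 4*((K - 4)/(K + K**2)) = 4*((-4 + K)/(K + K**2)) = 4*(-4 + K)/(K + K**2))
X = 11/6 (X = -(3*(-3) + (-4 - 1*(-2)))/6 = -(-9 + (-4 + 2))/6 = -(-9 - 2)/6 = -1/6*(-11) = 11/6 ≈ 1.8333)
b(f) = 11*f/12 + 11*(-4 + f)/(3*f*(1 + f)) (b(f) = (11*(f + 4*(-4 + f)/(f*(1 + f)))/6)/2 = (11*f/6 + 22*(-4 + f)/(3*f*(1 + f)))/2 = 11*f/12 + 11*(-4 + f)/(3*f*(1 + f)))
b(-2) - 1*70 = (11/12)*(-16 + 4*(-2) + (-2)**2*(1 - 2))/(-2*(1 - 2)) - 1*70 = (11/12)*(-1/2)*(-16 - 8 + 4*(-1))/(-1) - 70 = (11/12)*(-1/2)*(-1)*(-16 - 8 - 4) - 70 = (11/12)*(-1/2)*(-1)*(-28) - 70 = -77/6 - 70 = -497/6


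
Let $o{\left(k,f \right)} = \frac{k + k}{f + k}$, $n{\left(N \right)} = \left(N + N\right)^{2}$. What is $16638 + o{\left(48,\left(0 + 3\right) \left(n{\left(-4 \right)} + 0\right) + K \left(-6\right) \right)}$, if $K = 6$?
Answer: $\frac{282854}{17} \approx 16638.0$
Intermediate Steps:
$n{\left(N \right)} = 4 N^{2}$ ($n{\left(N \right)} = \left(2 N\right)^{2} = 4 N^{2}$)
$o{\left(k,f \right)} = \frac{2 k}{f + k}$
$16638 + o{\left(48,\left(0 + 3\right) \left(n{\left(-4 \right)} + 0\right) + K \left(-6\right) \right)} = 16638 + 2 \cdot 48 \frac{1}{\left(\left(0 + 3\right) \left(4 \left(-4\right)^{2} + 0\right) + 6 \left(-6\right)\right) + 48} = 16638 + 2 \cdot 48 \frac{1}{\left(3 \left(4 \cdot 16 + 0\right) - 36\right) + 48} = 16638 + 2 \cdot 48 \frac{1}{\left(3 \left(64 + 0\right) - 36\right) + 48} = 16638 + 2 \cdot 48 \frac{1}{\left(3 \cdot 64 - 36\right) + 48} = 16638 + 2 \cdot 48 \frac{1}{\left(192 - 36\right) + 48} = 16638 + 2 \cdot 48 \frac{1}{156 + 48} = 16638 + 2 \cdot 48 \cdot \frac{1}{204} = 16638 + \frac{8}{17} = \frac{282854}{17}$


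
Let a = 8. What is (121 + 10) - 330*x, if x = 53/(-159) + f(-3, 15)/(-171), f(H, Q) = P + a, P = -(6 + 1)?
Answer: 13847/57 ≈ 242.93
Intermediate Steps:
P = -7 (P = -1*7 = -7)
f(H, Q) = 1 (f(H, Q) = -7 + 8 = 1)
x = -58/171 (x = 53/(-159) + 1/(-171) = 53*(-1/159) + 1*(-1/171) = -⅓ - 1/171 = -58/171 ≈ -0.33918)
(121 + 10) - 330*x = (121 + 10) - 330*(-58/171) = 131 + 6380/57 = 13847/57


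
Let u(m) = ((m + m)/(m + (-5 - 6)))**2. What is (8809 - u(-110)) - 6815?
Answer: 240874/121 ≈ 1990.7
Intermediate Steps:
u(m) = 4*m**2/(-11 + m)**2 (u(m) = ((2*m)/(m - 11))**2 = ((2*m)/(-11 + m))**2 = (2*m/(-11 + m))**2 = 4*m**2/(-11 + m)**2)
(8809 - u(-110)) - 6815 = (8809 - 4*(-110)**2/(-11 - 110)**2) - 6815 = (8809 - 4*12100/(-121)**2) - 6815 = (8809 - 4*12100/14641) - 6815 = (8809 - 1*400/121) - 6815 = (8809 - 400/121) - 6815 = 1065489/121 - 6815 = 240874/121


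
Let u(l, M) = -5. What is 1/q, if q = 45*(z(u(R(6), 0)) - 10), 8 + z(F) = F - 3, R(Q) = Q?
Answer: -1/1170 ≈ -0.00085470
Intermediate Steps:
z(F) = -11 + F (z(F) = -8 + (F - 3) = -8 + (-3 + F) = -11 + F)
q = -1170 (q = 45*((-11 - 5) - 10) = 45*(-16 - 10) = 45*(-26) = -1170)
1/q = 1/(-1170) = -1/1170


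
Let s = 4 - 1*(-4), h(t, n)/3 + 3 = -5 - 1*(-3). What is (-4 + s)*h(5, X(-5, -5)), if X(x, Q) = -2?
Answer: -60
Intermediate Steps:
h(t, n) = -15 (h(t, n) = -9 + 3*(-5 - 1*(-3)) = -9 + 3*(-5 + 3) = -9 + 3*(-2) = -9 - 6 = -15)
s = 8 (s = 4 + 4 = 8)
(-4 + s)*h(5, X(-5, -5)) = (-4 + 8)*(-15) = 4*(-15) = -60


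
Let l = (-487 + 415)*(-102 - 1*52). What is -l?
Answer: -11088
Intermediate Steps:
l = 11088 (l = -72*(-102 - 52) = -72*(-154) = 11088)
-l = -1*11088 = -11088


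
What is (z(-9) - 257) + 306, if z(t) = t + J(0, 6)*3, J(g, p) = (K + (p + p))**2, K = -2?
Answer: 340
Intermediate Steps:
J(g, p) = (-2 + 2*p)**2 (J(g, p) = (-2 + (p + p))**2 = (-2 + 2*p)**2)
z(t) = 300 + t (z(t) = t + (4*(-1 + 6)**2)*3 = t + (4*5**2)*3 = t + (4*25)*3 = t + 100*3 = t + 300 = 300 + t)
(z(-9) - 257) + 306 = ((300 - 9) - 257) + 306 = (291 - 257) + 306 = 34 + 306 = 340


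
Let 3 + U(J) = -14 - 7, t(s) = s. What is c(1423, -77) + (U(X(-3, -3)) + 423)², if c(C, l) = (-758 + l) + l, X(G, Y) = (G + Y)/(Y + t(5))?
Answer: 158289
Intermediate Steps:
X(G, Y) = (G + Y)/(5 + Y) (X(G, Y) = (G + Y)/(Y + 5) = (G + Y)/(5 + Y))
U(J) = -24 (U(J) = -3 + (-14 - 7) = -3 - 21 = -24)
c(C, l) = -758 + 2*l
c(1423, -77) + (U(X(-3, -3)) + 423)² = (-758 + 2*(-77)) + (-24 + 423)² = (-758 - 154) + 399² = -912 + 159201 = 158289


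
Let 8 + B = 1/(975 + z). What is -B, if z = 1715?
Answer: 21519/2690 ≈ 7.9996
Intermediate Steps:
B = -21519/2690 (B = -8 + 1/(975 + 1715) = -8 + 1/2690 = -21519/2690 ≈ -7.9996)
-B = -1*(-21519/2690) = 21519/2690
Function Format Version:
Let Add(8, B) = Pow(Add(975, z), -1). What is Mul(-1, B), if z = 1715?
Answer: Rational(21519, 2690) ≈ 7.9996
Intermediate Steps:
B = Rational(-21519, 2690) (B = Add(-8, Pow(Add(975, 1715), -1)) = Add(-8, Pow(2690, -1)) = Add(-8, Rational(1, 2690)) = Rational(-21519, 2690) ≈ -7.9996)
Mul(-1, B) = Mul(-1, Rational(-21519, 2690)) = Rational(21519, 2690)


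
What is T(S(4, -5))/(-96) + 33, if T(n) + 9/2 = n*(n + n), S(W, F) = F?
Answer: 6245/192 ≈ 32.526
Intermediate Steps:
T(n) = -9/2 + 2*n**2 (T(n) = -9/2 + n*(n + n) = -9/2 + n*(2*n) = -9/2 + 2*n**2)
T(S(4, -5))/(-96) + 33 = (-9/2 + 2*(-5)**2)/(-96) + 33 = (-9/2 + 2*25)*(-1/96) + 33 = (-9/2 + 50)*(-1/96) + 33 = (91/2)*(-1/96) + 33 = -91/192 + 33 = 6245/192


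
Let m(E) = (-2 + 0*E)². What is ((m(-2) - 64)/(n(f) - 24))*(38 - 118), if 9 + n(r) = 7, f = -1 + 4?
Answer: -2400/13 ≈ -184.62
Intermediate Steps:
f = 3
m(E) = 4 (m(E) = (-2 + 0)² = (-2)² = 4)
n(r) = -2 (n(r) = -9 + 7 = -2)
((m(-2) - 64)/(n(f) - 24))*(38 - 118) = ((4 - 64)/(-2 - 24))*(38 - 118) = -60/(-26)*(-80) = -60*(-1/26)*(-80) = (30/13)*(-80) = -2400/13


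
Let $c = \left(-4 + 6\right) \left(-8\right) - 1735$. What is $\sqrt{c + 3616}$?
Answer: $\sqrt{1865} \approx 43.186$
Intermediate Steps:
$c = -1751$ ($c = 2 \left(-8\right) - 1735 = -16 - 1735 = -1751$)
$\sqrt{c + 3616} = \sqrt{-1751 + 3616} = \sqrt{1865}$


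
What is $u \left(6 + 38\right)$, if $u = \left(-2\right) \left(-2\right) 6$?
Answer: $1056$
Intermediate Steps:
$u = 24$ ($u = 4 \cdot 6 = 24$)
$u \left(6 + 38\right) = 24 \left(6 + 38\right) = 24 \cdot 44 = 1056$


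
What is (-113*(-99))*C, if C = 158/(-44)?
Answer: -80343/2 ≈ -40172.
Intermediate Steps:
C = -79/22 (C = 158*(-1/44) = -79/22 ≈ -3.5909)
(-113*(-99))*C = -113*(-99)*(-79/22) = 11187*(-79/22) = -80343/2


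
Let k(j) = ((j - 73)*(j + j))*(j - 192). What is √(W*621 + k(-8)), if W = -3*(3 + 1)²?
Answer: 36*I*√223 ≈ 537.59*I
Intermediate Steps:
W = -48 (W = -3*4² = -3*16 = -48)
k(j) = 2*j*(-192 + j)*(-73 + j) (k(j) = ((-73 + j)*(2*j))*(-192 + j) = (2*j*(-73 + j))*(-192 + j) = 2*j*(-192 + j)*(-73 + j))
√(W*621 + k(-8)) = √(-48*621 + 2*(-8)*(14016 + (-8)² - 265*(-8))) = √(-29808 + 2*(-8)*(14016 + 64 + 2120)) = √(-29808 + 2*(-8)*16200) = √(-29808 - 259200) = √(-289008) = 36*I*√223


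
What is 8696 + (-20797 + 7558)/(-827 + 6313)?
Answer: 47693017/5486 ≈ 8693.6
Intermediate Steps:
8696 + (-20797 + 7558)/(-827 + 6313) = 8696 - 13239/5486 = 47693017/5486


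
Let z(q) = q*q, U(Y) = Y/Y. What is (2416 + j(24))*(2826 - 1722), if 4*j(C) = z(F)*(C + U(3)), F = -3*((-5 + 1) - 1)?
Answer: 4219764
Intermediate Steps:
U(Y) = 1
F = 15 (F = -3*(-4 - 1) = -3*(-5) = 15)
z(q) = q**2
j(C) = 225/4 + 225*C/4 (j(C) = (15**2*(C + 1))/4 = (225*(1 + C))/4 = (225 + 225*C)/4 = 225/4 + 225*C/4)
(2416 + j(24))*(2826 - 1722) = (2416 + (225/4 + (225/4)*24))*(2826 - 1722) = (2416 + (225/4 + 1350))*1104 = (2416 + 5625/4)*1104 = (15289/4)*1104 = 4219764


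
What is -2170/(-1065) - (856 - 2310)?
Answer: 310136/213 ≈ 1456.0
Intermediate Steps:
-2170/(-1065) - (856 - 2310) = -2170*(-1/1065) - 1*(-1454) = 434/213 + 1454 = 310136/213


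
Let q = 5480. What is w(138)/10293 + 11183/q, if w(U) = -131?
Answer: 114388739/56405640 ≈ 2.0280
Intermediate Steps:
w(138)/10293 + 11183/q = -131/10293 + 11183/5480 = 114388739/56405640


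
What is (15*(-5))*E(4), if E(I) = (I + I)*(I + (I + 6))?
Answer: -8400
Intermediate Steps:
E(I) = 2*I*(6 + 2*I) (E(I) = (2*I)*(I + (6 + I)) = (2*I)*(6 + 2*I) = 2*I*(6 + 2*I))
(15*(-5))*E(4) = (15*(-5))*(4*4*(3 + 4)) = -300*4*7 = -75*112 = -8400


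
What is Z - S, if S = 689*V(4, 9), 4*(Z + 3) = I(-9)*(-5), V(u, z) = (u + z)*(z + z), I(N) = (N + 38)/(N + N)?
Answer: -11608343/72 ≈ -1.6123e+5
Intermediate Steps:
I(N) = (38 + N)/(2*N) (I(N) = (38 + N)/((2*N)) = (38 + N)*(1/(2*N)) = (38 + N)/(2*N))
V(u, z) = 2*z*(u + z) (V(u, z) = (u + z)*(2*z) = 2*z*(u + z))
Z = -71/72 (Z = -3 + (((½)*(38 - 9)/(-9))*(-5))/4 = -3 + (((½)*(-⅑)*29)*(-5))/4 = -3 + (-29/18*(-5))/4 = -3 + (¼)*(145/18) = -3 + 145/72 = -71/72 ≈ -0.98611)
S = 161226 (S = 689*(2*9*(4 + 9)) = 689*(2*9*13) = 689*234 = 161226)
Z - S = -71/72 - 1*161226 = -71/72 - 161226 = -11608343/72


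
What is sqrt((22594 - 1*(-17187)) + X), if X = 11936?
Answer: sqrt(51717) ≈ 227.41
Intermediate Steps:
sqrt((22594 - 1*(-17187)) + X) = sqrt((22594 - 1*(-17187)) + 11936) = sqrt((22594 + 17187) + 11936) = sqrt(39781 + 11936) = sqrt(51717)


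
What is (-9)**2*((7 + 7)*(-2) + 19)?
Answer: -729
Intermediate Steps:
(-9)**2*((7 + 7)*(-2) + 19) = 81*(14*(-2) + 19) = 81*(-28 + 19) = 81*(-9) = -729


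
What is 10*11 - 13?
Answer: 97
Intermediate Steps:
10*11 - 13 = 110 - 13 = 97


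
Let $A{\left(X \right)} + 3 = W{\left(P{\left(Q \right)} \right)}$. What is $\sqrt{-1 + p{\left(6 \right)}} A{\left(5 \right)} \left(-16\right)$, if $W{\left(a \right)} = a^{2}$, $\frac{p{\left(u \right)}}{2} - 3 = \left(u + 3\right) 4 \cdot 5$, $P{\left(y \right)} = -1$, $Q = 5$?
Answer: $32 \sqrt{365} \approx 611.36$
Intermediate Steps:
$p{\left(u \right)} = 126 + 40 u$ ($p{\left(u \right)} = 6 + 2 \left(u + 3\right) 4 \cdot 5 = 6 + 2 \left(3 + u\right) 20 = 6 + 2 \left(60 + 20 u\right) = 6 + \left(120 + 40 u\right) = 126 + 40 u$)
$A{\left(X \right)} = -2$ ($A{\left(X \right)} = -3 + \left(-1\right)^{2} = -3 + 1 = -2$)
$\sqrt{-1 + p{\left(6 \right)}} A{\left(5 \right)} \left(-16\right) = \sqrt{-1 + \left(126 + 40 \cdot 6\right)} \left(-2\right) \left(-16\right) = \sqrt{-1 + \left(126 + 240\right)} \left(-2\right) \left(-16\right) = \sqrt{-1 + 366} \left(-2\right) \left(-16\right) = \sqrt{365} \left(-2\right) \left(-16\right) = - 2 \sqrt{365} \left(-16\right) = 32 \sqrt{365}$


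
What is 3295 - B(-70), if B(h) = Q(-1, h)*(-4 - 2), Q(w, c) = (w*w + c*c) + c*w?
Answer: 33121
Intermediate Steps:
Q(w, c) = c² + w² + c*w (Q(w, c) = (w² + c²) + c*w = (c² + w²) + c*w = c² + w² + c*w)
B(h) = -6 - 6*h² + 6*h (B(h) = (h² + (-1)² + h*(-1))*(-4 - 2) = (h² + 1 - h)*(-6) = (1 + h² - h)*(-6) = -6 - 6*h² + 6*h)
3295 - B(-70) = 3295 - (-6 - 6*(-70)² + 6*(-70)) = 3295 - (-6 - 6*4900 - 420) = 3295 - (-6 - 29400 - 420) = 3295 - 1*(-29826) = 3295 + 29826 = 33121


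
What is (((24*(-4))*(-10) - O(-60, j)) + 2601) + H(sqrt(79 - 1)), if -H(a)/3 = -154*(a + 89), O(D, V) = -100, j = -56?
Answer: 44779 + 462*sqrt(78) ≈ 48859.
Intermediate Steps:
H(a) = 41118 + 462*a (H(a) = -(-462)*(a + 89) = -(-462)*(89 + a) = -3*(-13706 - 154*a) = 41118 + 462*a)
(((24*(-4))*(-10) - O(-60, j)) + 2601) + H(sqrt(79 - 1)) = (((24*(-4))*(-10) - 1*(-100)) + 2601) + (41118 + 462*sqrt(79 - 1)) = ((-96*(-10) + 100) + 2601) + (41118 + 462*sqrt(78)) = ((960 + 100) + 2601) + (41118 + 462*sqrt(78)) = (1060 + 2601) + (41118 + 462*sqrt(78)) = 3661 + (41118 + 462*sqrt(78)) = 44779 + 462*sqrt(78)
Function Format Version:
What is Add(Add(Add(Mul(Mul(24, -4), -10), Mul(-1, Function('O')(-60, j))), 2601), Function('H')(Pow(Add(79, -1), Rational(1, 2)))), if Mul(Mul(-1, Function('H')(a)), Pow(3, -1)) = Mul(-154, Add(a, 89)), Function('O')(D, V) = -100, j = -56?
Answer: Add(44779, Mul(462, Pow(78, Rational(1, 2)))) ≈ 48859.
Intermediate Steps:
Function('H')(a) = Add(41118, Mul(462, a)) (Function('H')(a) = Mul(-3, Mul(-154, Add(a, 89))) = Mul(-3, Mul(-154, Add(89, a))) = Mul(-3, Add(-13706, Mul(-154, a))) = Add(41118, Mul(462, a)))
Add(Add(Add(Mul(Mul(24, -4), -10), Mul(-1, Function('O')(-60, j))), 2601), Function('H')(Pow(Add(79, -1), Rational(1, 2)))) = Add(Add(Add(Mul(Mul(24, -4), -10), Mul(-1, -100)), 2601), Add(41118, Mul(462, Pow(Add(79, -1), Rational(1, 2))))) = Add(Add(Add(Mul(-96, -10), 100), 2601), Add(41118, Mul(462, Pow(78, Rational(1, 2))))) = Add(Add(Add(960, 100), 2601), Add(41118, Mul(462, Pow(78, Rational(1, 2))))) = Add(Add(1060, 2601), Add(41118, Mul(462, Pow(78, Rational(1, 2))))) = Add(3661, Add(41118, Mul(462, Pow(78, Rational(1, 2))))) = Add(44779, Mul(462, Pow(78, Rational(1, 2))))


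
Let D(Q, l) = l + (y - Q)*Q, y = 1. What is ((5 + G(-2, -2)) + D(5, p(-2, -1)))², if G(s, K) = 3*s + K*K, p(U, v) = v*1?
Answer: 324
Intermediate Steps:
p(U, v) = v
G(s, K) = K² + 3*s (G(s, K) = 3*s + K² = K² + 3*s)
D(Q, l) = l + Q*(1 - Q) (D(Q, l) = l + (1 - Q)*Q = l + Q*(1 - Q))
((5 + G(-2, -2)) + D(5, p(-2, -1)))² = ((5 + ((-2)² + 3*(-2))) + (5 - 1 - 1*5²))² = ((5 + (4 - 6)) + (5 - 1 - 1*25))² = ((5 - 2) + (5 - 1 - 25))² = (3 - 21)² = (-18)² = 324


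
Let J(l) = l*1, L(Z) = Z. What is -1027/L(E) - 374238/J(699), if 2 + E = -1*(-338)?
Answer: -42153947/78288 ≈ -538.45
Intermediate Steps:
E = 336 (E = -2 - 1*(-338) = -2 + 338 = 336)
J(l) = l
-1027/L(E) - 374238/J(699) = -1027/336 - 374238/699 = -1027*1/336 - 374238*1/699 = -1027/336 - 124746/233 = -42153947/78288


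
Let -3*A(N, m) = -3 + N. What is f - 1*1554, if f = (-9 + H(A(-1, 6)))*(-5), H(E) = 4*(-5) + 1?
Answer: -1414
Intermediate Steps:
A(N, m) = 1 - N/3 (A(N, m) = -(-3 + N)/3 = 1 - N/3)
H(E) = -19 (H(E) = -20 + 1 = -19)
f = 140 (f = (-9 - 19)*(-5) = -28*(-5) = 140)
f - 1*1554 = 140 - 1*1554 = 140 - 1554 = -1414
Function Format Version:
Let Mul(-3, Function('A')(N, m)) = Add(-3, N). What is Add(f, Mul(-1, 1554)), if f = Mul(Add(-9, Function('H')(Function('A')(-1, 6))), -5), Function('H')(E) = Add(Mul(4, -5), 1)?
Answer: -1414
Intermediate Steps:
Function('A')(N, m) = Add(1, Mul(Rational(-1, 3), N)) (Function('A')(N, m) = Mul(Rational(-1, 3), Add(-3, N)) = Add(1, Mul(Rational(-1, 3), N)))
Function('H')(E) = -19 (Function('H')(E) = Add(-20, 1) = -19)
f = 140 (f = Mul(Add(-9, -19), -5) = Mul(-28, -5) = 140)
Add(f, Mul(-1, 1554)) = Add(140, Mul(-1, 1554)) = Add(140, -1554) = -1414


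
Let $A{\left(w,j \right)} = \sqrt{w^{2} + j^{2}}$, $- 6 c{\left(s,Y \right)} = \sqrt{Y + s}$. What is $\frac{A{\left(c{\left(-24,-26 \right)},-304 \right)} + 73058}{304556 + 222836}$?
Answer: $\frac{36529}{263696} + \frac{\sqrt{3326926}}{3164352} \approx 0.1391$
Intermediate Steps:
$c{\left(s,Y \right)} = - \frac{\sqrt{Y + s}}{6}$
$A{\left(w,j \right)} = \sqrt{j^{2} + w^{2}}$
$\frac{A{\left(c{\left(-24,-26 \right)},-304 \right)} + 73058}{304556 + 222836} = \frac{\sqrt{\left(-304\right)^{2} + \left(- \frac{\sqrt{-26 - 24}}{6}\right)^{2}} + 73058}{304556 + 222836} = \frac{\sqrt{92416 + \left(- \frac{\sqrt{-50}}{6}\right)^{2}} + 73058}{527392} = \left(\sqrt{92416 + \left(- \frac{5 i \sqrt{2}}{6}\right)^{2}} + 73058\right) \frac{1}{527392} = \left(\sqrt{92416 - \frac{25}{18}} + 73058\right) \frac{1}{527392} = \left(\sqrt{\frac{1663463}{18}} + 73058\right) \frac{1}{527392} = \left(\frac{\sqrt{3326926}}{6} + 73058\right) \frac{1}{527392} = \left(73058 + \frac{\sqrt{3326926}}{6}\right) \frac{1}{527392} = \frac{36529}{263696} + \frac{\sqrt{3326926}}{3164352}$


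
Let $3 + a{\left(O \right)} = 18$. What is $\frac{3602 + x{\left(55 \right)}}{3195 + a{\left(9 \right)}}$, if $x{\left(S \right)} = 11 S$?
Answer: $\frac{4207}{3210} \approx 1.3106$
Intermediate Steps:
$a{\left(O \right)} = 15$ ($a{\left(O \right)} = -3 + 18 = 15$)
$\frac{3602 + x{\left(55 \right)}}{3195 + a{\left(9 \right)}} = \frac{3602 + 11 \cdot 55}{3195 + 15} = \frac{3602 + 605}{3210} = 4207 \cdot \frac{1}{3210} = \frac{4207}{3210}$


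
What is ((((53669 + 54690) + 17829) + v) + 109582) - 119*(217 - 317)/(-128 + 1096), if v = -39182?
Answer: 47577271/242 ≈ 1.9660e+5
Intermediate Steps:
((((53669 + 54690) + 17829) + v) + 109582) - 119*(217 - 317)/(-128 + 1096) = ((((53669 + 54690) + 17829) - 39182) + 109582) - 119*(217 - 317)/(-128 + 1096) = (((108359 + 17829) - 39182) + 109582) - (-11900)/968 = ((126188 - 39182) + 109582) - (-11900)/968 = (87006 + 109582) - 119*(-25/242) = 196588 + 2975/242 = 47577271/242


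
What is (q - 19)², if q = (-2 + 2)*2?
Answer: 361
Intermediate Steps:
q = 0 (q = 0*2 = 0)
(q - 19)² = (0 - 19)² = (-19)² = 361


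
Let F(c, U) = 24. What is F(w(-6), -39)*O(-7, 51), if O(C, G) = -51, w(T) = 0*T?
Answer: -1224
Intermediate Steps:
w(T) = 0
F(w(-6), -39)*O(-7, 51) = 24*(-51) = -1224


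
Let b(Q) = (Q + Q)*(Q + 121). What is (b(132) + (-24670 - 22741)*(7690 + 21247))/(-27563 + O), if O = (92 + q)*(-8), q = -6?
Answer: 1371865315/28251 ≈ 48560.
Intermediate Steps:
O = -688 (O = (92 - 6)*(-8) = 86*(-8) = -688)
b(Q) = 2*Q*(121 + Q) (b(Q) = (2*Q)*(121 + Q) = 2*Q*(121 + Q))
(b(132) + (-24670 - 22741)*(7690 + 21247))/(-27563 + O) = (2*132*(121 + 132) + (-24670 - 22741)*(7690 + 21247))/(-27563 - 688) = (2*132*253 - 47411*28937)/(-28251) = (66792 - 1371932107)*(-1/28251) = -1371865315*(-1/28251) = 1371865315/28251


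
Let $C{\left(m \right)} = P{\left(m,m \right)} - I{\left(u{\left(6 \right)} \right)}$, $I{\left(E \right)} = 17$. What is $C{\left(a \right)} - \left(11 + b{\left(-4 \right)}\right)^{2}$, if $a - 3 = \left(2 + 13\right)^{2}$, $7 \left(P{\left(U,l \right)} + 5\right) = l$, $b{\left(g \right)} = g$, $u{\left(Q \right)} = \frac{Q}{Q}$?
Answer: $- \frac{269}{7} \approx -38.429$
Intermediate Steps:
$u{\left(Q \right)} = 1$
$P{\left(U,l \right)} = -5 + \frac{l}{7}$
$a = 228$ ($a = 3 + \left(2 + 13\right)^{2} = 3 + 15^{2} = 3 + 225 = 228$)
$C{\left(m \right)} = -22 + \frac{m}{7}$ ($C{\left(m \right)} = \left(-5 + \frac{m}{7}\right) - 17 = -22 + \frac{m}{7}$)
$C{\left(a \right)} - \left(11 + b{\left(-4 \right)}\right)^{2} = \left(-22 + \frac{1}{7} \cdot 228\right) - \left(11 - 4\right)^{2} = \left(-22 + \frac{228}{7}\right) - 7^{2} = \frac{74}{7} - 49 = - \frac{269}{7}$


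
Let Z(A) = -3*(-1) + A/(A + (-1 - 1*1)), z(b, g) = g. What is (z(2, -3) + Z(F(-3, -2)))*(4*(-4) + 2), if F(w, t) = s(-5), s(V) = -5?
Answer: -10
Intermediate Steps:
F(w, t) = -5
Z(A) = 3 + A/(-2 + A) (Z(A) = 3 + A/(A + (-1 - 1)) = 3 + A/(A - 2) = 3 + A/(-2 + A))
(z(2, -3) + Z(F(-3, -2)))*(4*(-4) + 2) = (-3 + 2*(-3 + 2*(-5))/(-2 - 5))*(4*(-4) + 2) = (-3 + 2*(-3 - 10)/(-7))*(-16 + 2) = (-3 + 2*(-⅐)*(-13))*(-14) = (-3 + 26/7)*(-14) = (5/7)*(-14) = -10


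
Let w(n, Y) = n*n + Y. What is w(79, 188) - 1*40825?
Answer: -34396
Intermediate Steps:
w(n, Y) = Y + n² (w(n, Y) = n² + Y = Y + n²)
w(79, 188) - 1*40825 = (188 + 79²) - 1*40825 = (188 + 6241) - 40825 = 6429 - 40825 = -34396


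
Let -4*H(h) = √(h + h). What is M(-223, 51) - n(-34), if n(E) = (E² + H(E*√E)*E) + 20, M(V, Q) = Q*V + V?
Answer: -12772 - 17*2^(¼)*17^(¾)*√(-I) ≈ -12892.0 + 119.68*I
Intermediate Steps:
M(V, Q) = V + Q*V
H(h) = -√2*√h/4 (H(h) = -√(h + h)/4 = -√2*√h/4)
n(E) = 20 + E² - E*√2*√(E^(3/2))/4 (n(E) = (E² + (-√2*√(E*√E)/4)*E) + 20 = (E² + (-√2*√(E^(3/2))/4)*E) + 20 = (E² - E*√2*√(E^(3/2))/4) + 20 = 20 + E² - E*√2*√(E^(3/2))/4)
M(-223, 51) - n(-34) = -223*(1 + 51) - (20 + (-34)² - ¼*(-34)*√2*√((-34)^(3/2))) = -223*52 - (20 + 1156 - ¼*(-34)*√2*√(-34*I*√34)) = -11596 - (20 + 1156 - ¼*(-34)*√2*34^(¾)*√(-I)) = -11596 - (20 + 1156 + 17*2^(¼)*17^(¾)*√(-I)) = -11596 - (1176 + 17*2^(¼)*17^(¾)*√(-I)) = -11596 + (-1176 - 17*2^(¼)*17^(¾)*√(-I)) = -12772 - 17*2^(¼)*17^(¾)*√(-I)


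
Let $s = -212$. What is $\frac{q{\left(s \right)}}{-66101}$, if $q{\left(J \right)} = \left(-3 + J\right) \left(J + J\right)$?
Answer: $- \frac{91160}{66101} \approx -1.3791$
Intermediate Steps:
$q{\left(J \right)} = 2 J \left(-3 + J\right)$ ($q{\left(J \right)} = \left(-3 + J\right) 2 J = 2 J \left(-3 + J\right)$)
$\frac{q{\left(s \right)}}{-66101} = \frac{2 \left(-212\right) \left(-3 - 212\right)}{-66101} = 2 \left(-212\right) \left(-215\right) \left(- \frac{1}{66101}\right) = 91160 \left(- \frac{1}{66101}\right) = - \frac{91160}{66101}$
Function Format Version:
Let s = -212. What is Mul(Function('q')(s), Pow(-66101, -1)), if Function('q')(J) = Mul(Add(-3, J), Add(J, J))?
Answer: Rational(-91160, 66101) ≈ -1.3791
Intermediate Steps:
Function('q')(J) = Mul(2, J, Add(-3, J)) (Function('q')(J) = Mul(Add(-3, J), Mul(2, J)) = Mul(2, J, Add(-3, J)))
Mul(Function('q')(s), Pow(-66101, -1)) = Mul(Mul(2, -212, Add(-3, -212)), Pow(-66101, -1)) = Mul(Mul(2, -212, -215), Rational(-1, 66101)) = Mul(91160, Rational(-1, 66101)) = Rational(-91160, 66101)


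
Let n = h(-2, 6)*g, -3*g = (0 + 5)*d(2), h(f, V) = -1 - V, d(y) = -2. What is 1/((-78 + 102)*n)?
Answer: -1/560 ≈ -0.0017857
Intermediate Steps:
g = 10/3 (g = -(0 + 5)*(-2)/3 = -5*(-2)/3 = -⅓*(-10) = 10/3 ≈ 3.3333)
n = -70/3 (n = (-1 - 1*6)*(10/3) = (-1 - 6)*(10/3) = -7*10/3 = -70/3 ≈ -23.333)
1/((-78 + 102)*n) = 1/((-78 + 102)*(-70/3)) = 1/(24*(-70/3)) = 1/(-560) = -1/560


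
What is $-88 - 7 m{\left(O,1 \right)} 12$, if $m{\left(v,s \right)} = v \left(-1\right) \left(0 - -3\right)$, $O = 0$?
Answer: $-88$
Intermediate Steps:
$m{\left(v,s \right)} = - 3 v$ ($m{\left(v,s \right)} = - v \left(0 + 3\right) = - v 3 = - 3 v$)
$-88 - 7 m{\left(O,1 \right)} 12 = -88 - 7 \left(-3\right) 0 \cdot 12 = -88 - 7 \cdot 0 \cdot 12 = -88 - 0 = -88 + 0 = -88$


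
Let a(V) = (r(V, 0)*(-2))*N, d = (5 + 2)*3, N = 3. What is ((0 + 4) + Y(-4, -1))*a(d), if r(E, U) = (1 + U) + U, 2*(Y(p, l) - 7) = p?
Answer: -54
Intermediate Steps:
Y(p, l) = 7 + p/2
r(E, U) = 1 + 2*U
d = 21 (d = 7*3 = 21)
a(V) = -6 (a(V) = ((1 + 2*0)*(-2))*3 = ((1 + 0)*(-2))*3 = (1*(-2))*3 = -2*3 = -6)
((0 + 4) + Y(-4, -1))*a(d) = ((0 + 4) + (7 + (1/2)*(-4)))*(-6) = (4 + (7 - 2))*(-6) = (4 + 5)*(-6) = 9*(-6) = -54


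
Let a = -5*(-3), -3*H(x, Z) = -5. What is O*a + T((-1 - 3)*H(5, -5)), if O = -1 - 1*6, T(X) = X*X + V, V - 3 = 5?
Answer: -473/9 ≈ -52.556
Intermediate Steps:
V = 8 (V = 3 + 5 = 8)
H(x, Z) = 5/3 (H(x, Z) = -⅓*(-5) = 5/3)
a = 15
T(X) = 8 + X² (T(X) = X*X + 8 = X² + 8 = 8 + X²)
O = -7 (O = -1 - 6 = -7)
O*a + T((-1 - 3)*H(5, -5)) = -7*15 + (8 + ((-1 - 3)*(5/3))²) = -105 + (8 + (-4*5/3)²) = -105 + (8 + (-20/3)²) = -105 + (8 + 400/9) = -105 + 472/9 = -473/9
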